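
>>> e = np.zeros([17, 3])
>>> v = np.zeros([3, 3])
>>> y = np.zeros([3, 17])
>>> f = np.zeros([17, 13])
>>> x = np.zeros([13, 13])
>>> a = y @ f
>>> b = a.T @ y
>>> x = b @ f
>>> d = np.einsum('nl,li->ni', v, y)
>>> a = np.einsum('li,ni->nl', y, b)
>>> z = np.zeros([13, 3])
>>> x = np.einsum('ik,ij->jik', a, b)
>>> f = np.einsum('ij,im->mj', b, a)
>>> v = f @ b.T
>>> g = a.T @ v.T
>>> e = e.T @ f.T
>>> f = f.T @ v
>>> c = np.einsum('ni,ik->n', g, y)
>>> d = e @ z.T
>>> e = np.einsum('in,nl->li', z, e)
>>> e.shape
(3, 13)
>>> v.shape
(3, 13)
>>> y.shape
(3, 17)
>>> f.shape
(17, 13)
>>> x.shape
(17, 13, 3)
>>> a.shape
(13, 3)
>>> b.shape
(13, 17)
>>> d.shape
(3, 13)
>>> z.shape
(13, 3)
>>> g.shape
(3, 3)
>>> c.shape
(3,)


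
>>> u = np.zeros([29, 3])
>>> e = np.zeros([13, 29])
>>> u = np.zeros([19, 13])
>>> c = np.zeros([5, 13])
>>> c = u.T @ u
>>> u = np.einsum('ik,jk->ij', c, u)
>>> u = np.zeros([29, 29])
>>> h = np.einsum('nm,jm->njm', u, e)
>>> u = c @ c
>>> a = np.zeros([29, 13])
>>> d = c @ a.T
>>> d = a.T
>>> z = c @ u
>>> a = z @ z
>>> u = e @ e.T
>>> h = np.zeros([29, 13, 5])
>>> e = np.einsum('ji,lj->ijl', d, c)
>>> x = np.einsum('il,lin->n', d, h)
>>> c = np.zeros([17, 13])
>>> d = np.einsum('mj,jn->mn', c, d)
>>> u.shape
(13, 13)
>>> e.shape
(29, 13, 13)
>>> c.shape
(17, 13)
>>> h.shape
(29, 13, 5)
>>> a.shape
(13, 13)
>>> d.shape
(17, 29)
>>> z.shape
(13, 13)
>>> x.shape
(5,)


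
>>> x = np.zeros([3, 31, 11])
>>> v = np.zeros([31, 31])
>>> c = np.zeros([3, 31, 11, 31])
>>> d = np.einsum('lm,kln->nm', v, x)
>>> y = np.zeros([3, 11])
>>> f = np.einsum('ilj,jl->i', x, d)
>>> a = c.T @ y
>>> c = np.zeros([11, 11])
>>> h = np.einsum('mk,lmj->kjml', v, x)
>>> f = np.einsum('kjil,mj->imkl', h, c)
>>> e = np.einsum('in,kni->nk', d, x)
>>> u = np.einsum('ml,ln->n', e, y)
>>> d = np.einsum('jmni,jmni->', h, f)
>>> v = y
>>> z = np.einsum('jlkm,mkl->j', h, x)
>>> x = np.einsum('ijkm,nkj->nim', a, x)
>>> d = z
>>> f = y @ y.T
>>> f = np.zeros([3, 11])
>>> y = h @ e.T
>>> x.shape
(3, 31, 11)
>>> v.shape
(3, 11)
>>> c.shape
(11, 11)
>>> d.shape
(31,)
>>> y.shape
(31, 11, 31, 31)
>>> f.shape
(3, 11)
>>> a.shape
(31, 11, 31, 11)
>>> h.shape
(31, 11, 31, 3)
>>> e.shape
(31, 3)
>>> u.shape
(11,)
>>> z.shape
(31,)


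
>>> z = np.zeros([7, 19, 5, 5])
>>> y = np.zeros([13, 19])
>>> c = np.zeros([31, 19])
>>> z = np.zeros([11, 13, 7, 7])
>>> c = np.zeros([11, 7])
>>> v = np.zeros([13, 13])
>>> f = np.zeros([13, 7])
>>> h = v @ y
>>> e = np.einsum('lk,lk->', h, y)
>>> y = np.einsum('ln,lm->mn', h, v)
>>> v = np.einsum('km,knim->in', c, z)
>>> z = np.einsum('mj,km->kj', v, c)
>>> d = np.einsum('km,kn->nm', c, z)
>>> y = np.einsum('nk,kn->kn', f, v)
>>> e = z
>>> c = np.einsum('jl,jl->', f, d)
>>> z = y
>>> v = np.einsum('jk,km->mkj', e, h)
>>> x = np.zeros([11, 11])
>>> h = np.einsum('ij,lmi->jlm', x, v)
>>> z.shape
(7, 13)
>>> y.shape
(7, 13)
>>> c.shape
()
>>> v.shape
(19, 13, 11)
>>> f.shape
(13, 7)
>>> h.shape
(11, 19, 13)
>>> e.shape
(11, 13)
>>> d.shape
(13, 7)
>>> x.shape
(11, 11)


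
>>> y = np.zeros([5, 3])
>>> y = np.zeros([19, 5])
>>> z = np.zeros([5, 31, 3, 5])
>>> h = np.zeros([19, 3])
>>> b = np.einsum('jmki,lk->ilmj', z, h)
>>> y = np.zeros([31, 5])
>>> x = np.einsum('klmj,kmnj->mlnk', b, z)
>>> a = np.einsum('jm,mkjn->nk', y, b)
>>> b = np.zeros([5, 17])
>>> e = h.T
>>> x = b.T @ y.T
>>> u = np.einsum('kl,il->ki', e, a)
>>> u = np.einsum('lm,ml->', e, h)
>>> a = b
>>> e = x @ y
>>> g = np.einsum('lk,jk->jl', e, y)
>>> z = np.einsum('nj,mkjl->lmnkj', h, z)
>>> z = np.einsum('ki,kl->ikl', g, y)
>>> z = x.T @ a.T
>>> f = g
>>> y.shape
(31, 5)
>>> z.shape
(31, 5)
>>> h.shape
(19, 3)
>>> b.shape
(5, 17)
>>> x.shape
(17, 31)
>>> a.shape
(5, 17)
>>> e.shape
(17, 5)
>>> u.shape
()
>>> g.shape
(31, 17)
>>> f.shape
(31, 17)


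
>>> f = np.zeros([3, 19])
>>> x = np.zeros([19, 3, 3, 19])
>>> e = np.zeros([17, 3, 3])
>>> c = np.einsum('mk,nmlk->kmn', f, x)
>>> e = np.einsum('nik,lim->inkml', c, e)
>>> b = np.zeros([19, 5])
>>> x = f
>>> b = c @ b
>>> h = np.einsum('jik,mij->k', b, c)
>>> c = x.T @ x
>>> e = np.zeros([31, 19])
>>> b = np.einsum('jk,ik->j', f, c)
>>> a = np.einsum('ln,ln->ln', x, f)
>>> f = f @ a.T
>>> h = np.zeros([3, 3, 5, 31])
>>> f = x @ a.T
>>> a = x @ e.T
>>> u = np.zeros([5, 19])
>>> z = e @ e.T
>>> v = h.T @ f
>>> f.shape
(3, 3)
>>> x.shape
(3, 19)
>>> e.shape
(31, 19)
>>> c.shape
(19, 19)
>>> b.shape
(3,)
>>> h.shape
(3, 3, 5, 31)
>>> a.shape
(3, 31)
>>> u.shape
(5, 19)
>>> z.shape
(31, 31)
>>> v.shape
(31, 5, 3, 3)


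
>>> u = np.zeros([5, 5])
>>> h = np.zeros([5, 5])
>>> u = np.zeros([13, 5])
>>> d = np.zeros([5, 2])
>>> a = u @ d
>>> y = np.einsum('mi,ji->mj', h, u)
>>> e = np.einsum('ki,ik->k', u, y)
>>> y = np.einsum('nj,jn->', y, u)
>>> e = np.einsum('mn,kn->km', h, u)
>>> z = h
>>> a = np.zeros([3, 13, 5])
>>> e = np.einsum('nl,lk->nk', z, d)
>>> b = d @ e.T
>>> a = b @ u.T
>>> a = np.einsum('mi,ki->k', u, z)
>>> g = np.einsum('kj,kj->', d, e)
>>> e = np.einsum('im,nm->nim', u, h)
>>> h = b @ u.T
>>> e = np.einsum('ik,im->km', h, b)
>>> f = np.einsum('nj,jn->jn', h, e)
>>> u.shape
(13, 5)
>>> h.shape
(5, 13)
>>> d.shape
(5, 2)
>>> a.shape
(5,)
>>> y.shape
()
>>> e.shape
(13, 5)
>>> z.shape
(5, 5)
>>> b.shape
(5, 5)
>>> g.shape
()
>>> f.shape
(13, 5)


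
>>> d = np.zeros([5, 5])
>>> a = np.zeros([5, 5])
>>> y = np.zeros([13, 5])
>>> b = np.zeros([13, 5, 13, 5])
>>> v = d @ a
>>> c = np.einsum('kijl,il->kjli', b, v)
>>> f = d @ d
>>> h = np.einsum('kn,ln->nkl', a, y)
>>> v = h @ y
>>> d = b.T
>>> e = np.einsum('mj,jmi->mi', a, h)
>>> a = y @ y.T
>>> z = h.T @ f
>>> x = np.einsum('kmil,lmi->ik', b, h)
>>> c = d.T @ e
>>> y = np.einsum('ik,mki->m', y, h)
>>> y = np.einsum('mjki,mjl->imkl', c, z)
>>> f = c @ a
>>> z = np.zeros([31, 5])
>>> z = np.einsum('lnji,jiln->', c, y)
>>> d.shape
(5, 13, 5, 13)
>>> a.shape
(13, 13)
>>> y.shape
(13, 13, 13, 5)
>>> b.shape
(13, 5, 13, 5)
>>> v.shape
(5, 5, 5)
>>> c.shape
(13, 5, 13, 13)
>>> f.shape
(13, 5, 13, 13)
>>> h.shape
(5, 5, 13)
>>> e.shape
(5, 13)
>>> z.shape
()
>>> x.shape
(13, 13)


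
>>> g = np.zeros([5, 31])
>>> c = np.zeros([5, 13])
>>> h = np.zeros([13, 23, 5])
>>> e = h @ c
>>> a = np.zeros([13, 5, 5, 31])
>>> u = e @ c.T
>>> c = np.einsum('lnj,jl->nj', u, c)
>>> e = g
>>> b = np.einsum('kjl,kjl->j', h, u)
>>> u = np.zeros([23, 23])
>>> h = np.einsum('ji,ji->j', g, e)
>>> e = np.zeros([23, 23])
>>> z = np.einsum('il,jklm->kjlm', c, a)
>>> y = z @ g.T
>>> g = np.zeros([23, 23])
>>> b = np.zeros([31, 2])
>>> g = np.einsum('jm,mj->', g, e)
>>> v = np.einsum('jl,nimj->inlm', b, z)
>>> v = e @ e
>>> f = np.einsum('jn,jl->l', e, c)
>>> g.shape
()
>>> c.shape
(23, 5)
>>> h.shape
(5,)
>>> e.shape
(23, 23)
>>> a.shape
(13, 5, 5, 31)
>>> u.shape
(23, 23)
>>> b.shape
(31, 2)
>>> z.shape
(5, 13, 5, 31)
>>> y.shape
(5, 13, 5, 5)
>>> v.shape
(23, 23)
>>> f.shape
(5,)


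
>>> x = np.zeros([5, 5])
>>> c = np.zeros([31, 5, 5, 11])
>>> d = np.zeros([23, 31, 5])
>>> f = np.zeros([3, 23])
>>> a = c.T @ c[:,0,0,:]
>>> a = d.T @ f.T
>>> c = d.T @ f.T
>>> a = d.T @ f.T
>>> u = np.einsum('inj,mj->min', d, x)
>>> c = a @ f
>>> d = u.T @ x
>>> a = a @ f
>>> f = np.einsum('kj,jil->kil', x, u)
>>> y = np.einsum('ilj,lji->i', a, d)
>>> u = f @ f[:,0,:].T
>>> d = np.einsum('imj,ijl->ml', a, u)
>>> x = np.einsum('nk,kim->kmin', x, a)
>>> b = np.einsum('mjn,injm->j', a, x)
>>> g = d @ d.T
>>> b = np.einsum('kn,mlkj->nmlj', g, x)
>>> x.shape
(5, 23, 31, 5)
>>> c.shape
(5, 31, 23)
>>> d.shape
(31, 5)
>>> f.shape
(5, 23, 31)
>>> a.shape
(5, 31, 23)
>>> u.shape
(5, 23, 5)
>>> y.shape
(5,)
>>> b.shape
(31, 5, 23, 5)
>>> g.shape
(31, 31)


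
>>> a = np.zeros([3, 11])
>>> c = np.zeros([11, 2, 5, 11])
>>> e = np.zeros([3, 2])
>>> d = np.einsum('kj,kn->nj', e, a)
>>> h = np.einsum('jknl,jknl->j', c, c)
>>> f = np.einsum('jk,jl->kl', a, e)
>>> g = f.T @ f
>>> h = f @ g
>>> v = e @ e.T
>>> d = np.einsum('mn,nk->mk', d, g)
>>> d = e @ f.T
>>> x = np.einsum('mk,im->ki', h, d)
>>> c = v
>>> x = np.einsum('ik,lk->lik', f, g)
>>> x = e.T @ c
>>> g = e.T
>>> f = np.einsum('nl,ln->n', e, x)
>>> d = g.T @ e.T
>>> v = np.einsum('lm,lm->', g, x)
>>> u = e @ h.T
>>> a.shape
(3, 11)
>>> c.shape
(3, 3)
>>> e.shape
(3, 2)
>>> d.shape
(3, 3)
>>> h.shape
(11, 2)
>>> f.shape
(3,)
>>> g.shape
(2, 3)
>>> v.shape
()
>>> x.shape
(2, 3)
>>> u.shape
(3, 11)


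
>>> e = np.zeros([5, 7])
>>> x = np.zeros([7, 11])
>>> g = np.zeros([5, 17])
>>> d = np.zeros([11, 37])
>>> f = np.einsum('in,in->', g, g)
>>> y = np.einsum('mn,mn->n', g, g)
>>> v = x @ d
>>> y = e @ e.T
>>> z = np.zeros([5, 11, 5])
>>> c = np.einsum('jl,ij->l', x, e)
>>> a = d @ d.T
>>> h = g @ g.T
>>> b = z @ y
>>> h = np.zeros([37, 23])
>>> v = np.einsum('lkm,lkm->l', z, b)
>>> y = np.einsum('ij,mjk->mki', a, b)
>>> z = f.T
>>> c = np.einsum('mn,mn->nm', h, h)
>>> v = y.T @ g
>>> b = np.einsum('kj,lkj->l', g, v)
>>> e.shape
(5, 7)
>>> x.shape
(7, 11)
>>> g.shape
(5, 17)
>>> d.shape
(11, 37)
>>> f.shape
()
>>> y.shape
(5, 5, 11)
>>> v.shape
(11, 5, 17)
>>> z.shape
()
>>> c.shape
(23, 37)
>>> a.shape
(11, 11)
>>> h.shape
(37, 23)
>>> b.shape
(11,)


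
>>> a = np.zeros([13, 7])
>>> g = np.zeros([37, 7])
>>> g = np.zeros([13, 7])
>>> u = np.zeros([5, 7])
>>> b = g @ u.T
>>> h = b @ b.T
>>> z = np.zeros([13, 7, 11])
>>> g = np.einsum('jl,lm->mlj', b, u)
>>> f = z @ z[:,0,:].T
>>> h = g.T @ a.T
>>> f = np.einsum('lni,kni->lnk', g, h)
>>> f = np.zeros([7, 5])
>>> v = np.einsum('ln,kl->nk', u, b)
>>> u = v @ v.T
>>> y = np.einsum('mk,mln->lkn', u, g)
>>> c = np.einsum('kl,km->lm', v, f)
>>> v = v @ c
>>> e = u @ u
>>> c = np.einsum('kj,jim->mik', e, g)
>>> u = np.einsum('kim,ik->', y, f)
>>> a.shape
(13, 7)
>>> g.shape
(7, 5, 13)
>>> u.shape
()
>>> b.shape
(13, 5)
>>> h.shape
(13, 5, 13)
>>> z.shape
(13, 7, 11)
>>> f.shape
(7, 5)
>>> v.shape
(7, 5)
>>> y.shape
(5, 7, 13)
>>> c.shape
(13, 5, 7)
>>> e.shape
(7, 7)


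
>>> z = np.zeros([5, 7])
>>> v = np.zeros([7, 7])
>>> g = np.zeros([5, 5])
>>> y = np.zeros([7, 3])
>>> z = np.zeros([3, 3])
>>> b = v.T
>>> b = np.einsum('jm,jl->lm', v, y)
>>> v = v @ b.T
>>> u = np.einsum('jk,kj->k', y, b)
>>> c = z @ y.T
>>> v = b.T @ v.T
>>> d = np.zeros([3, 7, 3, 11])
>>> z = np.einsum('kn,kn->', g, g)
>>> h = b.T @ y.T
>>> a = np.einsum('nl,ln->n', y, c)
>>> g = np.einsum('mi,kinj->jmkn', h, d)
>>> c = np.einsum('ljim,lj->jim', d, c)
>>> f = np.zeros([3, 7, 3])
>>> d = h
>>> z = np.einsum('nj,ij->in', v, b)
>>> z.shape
(3, 7)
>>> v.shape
(7, 7)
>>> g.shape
(11, 7, 3, 3)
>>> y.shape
(7, 3)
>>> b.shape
(3, 7)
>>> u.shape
(3,)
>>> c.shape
(7, 3, 11)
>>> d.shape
(7, 7)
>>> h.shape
(7, 7)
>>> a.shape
(7,)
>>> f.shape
(3, 7, 3)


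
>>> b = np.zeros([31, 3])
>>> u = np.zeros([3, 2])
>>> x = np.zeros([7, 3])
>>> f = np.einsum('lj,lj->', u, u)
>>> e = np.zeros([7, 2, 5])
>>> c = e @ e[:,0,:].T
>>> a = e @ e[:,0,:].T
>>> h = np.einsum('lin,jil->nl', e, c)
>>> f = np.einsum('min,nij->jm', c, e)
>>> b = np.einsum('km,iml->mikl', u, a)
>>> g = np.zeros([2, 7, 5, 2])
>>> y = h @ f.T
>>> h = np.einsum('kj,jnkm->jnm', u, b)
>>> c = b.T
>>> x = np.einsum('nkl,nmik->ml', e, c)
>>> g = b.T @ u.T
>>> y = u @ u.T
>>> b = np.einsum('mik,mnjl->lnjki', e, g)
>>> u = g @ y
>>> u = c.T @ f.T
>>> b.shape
(3, 3, 7, 5, 2)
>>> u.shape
(2, 7, 3, 5)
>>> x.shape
(3, 5)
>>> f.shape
(5, 7)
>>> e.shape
(7, 2, 5)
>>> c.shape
(7, 3, 7, 2)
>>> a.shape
(7, 2, 7)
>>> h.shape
(2, 7, 7)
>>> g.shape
(7, 3, 7, 3)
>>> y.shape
(3, 3)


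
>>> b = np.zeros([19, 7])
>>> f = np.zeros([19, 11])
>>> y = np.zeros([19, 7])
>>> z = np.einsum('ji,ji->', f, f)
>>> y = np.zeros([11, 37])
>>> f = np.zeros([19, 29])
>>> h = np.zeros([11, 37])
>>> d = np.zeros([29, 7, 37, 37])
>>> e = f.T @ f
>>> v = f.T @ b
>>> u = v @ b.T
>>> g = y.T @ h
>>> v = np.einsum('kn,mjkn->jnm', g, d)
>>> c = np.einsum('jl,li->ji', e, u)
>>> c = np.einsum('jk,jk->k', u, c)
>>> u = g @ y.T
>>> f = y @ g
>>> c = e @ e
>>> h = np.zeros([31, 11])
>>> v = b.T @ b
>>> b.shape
(19, 7)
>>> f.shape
(11, 37)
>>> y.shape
(11, 37)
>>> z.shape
()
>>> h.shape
(31, 11)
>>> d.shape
(29, 7, 37, 37)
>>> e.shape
(29, 29)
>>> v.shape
(7, 7)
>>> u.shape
(37, 11)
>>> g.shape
(37, 37)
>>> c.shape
(29, 29)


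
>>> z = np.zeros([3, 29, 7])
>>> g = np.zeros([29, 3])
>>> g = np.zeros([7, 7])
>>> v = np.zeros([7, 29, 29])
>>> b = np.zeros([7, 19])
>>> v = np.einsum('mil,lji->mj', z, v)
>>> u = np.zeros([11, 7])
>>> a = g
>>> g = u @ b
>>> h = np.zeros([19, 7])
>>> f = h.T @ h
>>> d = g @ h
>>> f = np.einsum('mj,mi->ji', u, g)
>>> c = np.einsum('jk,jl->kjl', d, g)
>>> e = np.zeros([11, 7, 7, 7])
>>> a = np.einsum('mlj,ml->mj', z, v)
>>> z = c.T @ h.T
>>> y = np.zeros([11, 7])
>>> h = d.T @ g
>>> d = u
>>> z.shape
(19, 11, 19)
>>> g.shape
(11, 19)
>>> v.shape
(3, 29)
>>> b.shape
(7, 19)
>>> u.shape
(11, 7)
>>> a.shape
(3, 7)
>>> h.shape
(7, 19)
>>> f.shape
(7, 19)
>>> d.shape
(11, 7)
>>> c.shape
(7, 11, 19)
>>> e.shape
(11, 7, 7, 7)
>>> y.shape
(11, 7)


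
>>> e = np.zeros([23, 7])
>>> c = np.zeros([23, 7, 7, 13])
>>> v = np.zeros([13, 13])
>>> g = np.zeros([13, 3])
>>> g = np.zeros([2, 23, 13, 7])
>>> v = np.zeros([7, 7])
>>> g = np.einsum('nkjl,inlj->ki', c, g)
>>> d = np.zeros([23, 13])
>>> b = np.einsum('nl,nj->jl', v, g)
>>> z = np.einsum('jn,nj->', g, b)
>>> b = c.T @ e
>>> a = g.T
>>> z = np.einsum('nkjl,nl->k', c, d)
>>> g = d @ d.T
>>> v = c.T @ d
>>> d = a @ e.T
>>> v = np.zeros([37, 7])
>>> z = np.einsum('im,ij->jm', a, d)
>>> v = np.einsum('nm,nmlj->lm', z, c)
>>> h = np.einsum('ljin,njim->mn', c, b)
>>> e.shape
(23, 7)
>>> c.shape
(23, 7, 7, 13)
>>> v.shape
(7, 7)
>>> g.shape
(23, 23)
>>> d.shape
(2, 23)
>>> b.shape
(13, 7, 7, 7)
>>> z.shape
(23, 7)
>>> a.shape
(2, 7)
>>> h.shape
(7, 13)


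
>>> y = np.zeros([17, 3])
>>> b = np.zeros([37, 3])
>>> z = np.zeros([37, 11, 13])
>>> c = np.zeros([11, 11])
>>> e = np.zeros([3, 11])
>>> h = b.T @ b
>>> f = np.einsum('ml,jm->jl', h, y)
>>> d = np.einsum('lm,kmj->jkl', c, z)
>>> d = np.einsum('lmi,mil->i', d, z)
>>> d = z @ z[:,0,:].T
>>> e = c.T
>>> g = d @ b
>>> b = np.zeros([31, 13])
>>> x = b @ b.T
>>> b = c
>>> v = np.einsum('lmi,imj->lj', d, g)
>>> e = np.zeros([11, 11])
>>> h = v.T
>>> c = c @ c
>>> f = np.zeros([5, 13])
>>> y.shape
(17, 3)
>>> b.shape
(11, 11)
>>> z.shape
(37, 11, 13)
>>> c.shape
(11, 11)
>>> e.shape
(11, 11)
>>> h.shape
(3, 37)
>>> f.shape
(5, 13)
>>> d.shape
(37, 11, 37)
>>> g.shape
(37, 11, 3)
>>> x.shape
(31, 31)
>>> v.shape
(37, 3)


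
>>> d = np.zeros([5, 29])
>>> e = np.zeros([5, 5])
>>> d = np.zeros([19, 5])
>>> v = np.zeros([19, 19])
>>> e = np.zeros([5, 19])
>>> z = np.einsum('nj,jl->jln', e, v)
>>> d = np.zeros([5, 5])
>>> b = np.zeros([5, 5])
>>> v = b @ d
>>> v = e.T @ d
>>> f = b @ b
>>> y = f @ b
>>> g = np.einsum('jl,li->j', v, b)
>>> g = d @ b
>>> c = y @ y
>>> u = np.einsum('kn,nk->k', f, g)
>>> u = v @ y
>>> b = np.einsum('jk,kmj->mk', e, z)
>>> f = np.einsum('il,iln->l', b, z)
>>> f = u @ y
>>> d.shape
(5, 5)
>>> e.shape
(5, 19)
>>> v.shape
(19, 5)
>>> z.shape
(19, 19, 5)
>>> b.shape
(19, 19)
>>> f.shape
(19, 5)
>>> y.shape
(5, 5)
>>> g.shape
(5, 5)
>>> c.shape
(5, 5)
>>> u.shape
(19, 5)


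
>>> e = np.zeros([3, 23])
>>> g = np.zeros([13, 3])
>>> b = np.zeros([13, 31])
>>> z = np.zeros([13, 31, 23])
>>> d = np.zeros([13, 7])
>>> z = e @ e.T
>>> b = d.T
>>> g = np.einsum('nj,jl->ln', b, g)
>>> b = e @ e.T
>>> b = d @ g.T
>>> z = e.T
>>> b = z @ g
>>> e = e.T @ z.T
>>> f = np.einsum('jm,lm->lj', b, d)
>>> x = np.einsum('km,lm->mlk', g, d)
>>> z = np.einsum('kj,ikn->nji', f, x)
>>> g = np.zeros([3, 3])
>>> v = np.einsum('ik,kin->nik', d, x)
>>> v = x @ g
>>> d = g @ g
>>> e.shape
(23, 23)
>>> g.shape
(3, 3)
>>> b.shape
(23, 7)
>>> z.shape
(3, 23, 7)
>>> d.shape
(3, 3)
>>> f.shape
(13, 23)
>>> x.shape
(7, 13, 3)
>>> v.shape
(7, 13, 3)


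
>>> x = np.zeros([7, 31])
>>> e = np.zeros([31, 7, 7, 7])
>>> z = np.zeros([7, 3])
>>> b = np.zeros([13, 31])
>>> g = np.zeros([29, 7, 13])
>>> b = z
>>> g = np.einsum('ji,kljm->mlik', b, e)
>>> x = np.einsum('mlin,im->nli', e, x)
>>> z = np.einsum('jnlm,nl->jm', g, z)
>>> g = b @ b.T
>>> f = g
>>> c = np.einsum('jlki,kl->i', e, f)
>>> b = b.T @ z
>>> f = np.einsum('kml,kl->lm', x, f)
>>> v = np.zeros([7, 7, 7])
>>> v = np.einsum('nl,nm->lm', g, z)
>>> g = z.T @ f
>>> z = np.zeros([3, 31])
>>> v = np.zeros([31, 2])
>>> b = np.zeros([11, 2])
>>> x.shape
(7, 7, 7)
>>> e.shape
(31, 7, 7, 7)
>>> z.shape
(3, 31)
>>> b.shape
(11, 2)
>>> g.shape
(31, 7)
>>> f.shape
(7, 7)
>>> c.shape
(7,)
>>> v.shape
(31, 2)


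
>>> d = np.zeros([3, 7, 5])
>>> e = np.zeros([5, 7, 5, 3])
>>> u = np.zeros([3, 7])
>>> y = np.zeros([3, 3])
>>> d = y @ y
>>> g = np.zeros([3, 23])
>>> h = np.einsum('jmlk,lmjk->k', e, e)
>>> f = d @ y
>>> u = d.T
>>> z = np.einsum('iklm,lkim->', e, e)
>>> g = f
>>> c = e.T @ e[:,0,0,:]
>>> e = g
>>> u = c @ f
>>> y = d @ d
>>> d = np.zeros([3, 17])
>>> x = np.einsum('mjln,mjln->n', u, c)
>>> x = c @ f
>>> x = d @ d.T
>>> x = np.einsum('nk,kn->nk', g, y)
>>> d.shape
(3, 17)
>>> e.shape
(3, 3)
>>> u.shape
(3, 5, 7, 3)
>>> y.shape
(3, 3)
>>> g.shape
(3, 3)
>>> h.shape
(3,)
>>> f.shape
(3, 3)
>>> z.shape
()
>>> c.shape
(3, 5, 7, 3)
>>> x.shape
(3, 3)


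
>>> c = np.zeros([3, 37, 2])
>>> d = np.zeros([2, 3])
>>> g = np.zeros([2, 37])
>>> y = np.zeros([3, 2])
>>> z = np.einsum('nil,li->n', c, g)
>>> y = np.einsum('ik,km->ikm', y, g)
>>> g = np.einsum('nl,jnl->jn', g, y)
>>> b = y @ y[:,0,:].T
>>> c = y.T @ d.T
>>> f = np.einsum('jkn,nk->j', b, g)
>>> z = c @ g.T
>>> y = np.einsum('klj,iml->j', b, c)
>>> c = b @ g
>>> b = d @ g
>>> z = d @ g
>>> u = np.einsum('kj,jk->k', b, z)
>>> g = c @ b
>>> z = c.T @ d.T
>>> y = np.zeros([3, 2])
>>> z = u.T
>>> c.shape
(3, 2, 2)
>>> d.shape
(2, 3)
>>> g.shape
(3, 2, 2)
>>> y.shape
(3, 2)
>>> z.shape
(2,)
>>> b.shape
(2, 2)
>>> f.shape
(3,)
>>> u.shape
(2,)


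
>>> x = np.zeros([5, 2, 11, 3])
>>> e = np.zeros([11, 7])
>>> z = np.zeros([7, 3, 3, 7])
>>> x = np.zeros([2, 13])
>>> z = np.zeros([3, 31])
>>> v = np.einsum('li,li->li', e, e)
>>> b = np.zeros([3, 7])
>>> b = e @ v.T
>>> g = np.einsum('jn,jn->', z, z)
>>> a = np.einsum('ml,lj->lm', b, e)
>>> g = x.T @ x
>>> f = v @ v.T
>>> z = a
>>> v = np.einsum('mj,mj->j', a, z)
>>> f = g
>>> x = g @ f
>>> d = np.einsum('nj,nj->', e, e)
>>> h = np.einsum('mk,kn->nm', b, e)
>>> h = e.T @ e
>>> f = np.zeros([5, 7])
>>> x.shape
(13, 13)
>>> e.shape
(11, 7)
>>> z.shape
(11, 11)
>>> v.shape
(11,)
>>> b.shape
(11, 11)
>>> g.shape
(13, 13)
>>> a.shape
(11, 11)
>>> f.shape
(5, 7)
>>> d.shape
()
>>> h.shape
(7, 7)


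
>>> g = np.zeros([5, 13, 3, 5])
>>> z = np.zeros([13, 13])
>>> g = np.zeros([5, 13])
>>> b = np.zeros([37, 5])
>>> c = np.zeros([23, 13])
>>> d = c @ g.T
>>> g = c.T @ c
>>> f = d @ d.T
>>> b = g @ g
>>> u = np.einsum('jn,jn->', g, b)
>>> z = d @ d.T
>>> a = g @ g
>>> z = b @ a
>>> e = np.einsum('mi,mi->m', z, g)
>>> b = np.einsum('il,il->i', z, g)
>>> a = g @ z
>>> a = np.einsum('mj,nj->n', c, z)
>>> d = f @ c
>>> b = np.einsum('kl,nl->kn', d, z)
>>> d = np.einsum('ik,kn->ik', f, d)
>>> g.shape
(13, 13)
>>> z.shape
(13, 13)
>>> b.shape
(23, 13)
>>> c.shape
(23, 13)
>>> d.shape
(23, 23)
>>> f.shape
(23, 23)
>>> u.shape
()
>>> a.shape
(13,)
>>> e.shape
(13,)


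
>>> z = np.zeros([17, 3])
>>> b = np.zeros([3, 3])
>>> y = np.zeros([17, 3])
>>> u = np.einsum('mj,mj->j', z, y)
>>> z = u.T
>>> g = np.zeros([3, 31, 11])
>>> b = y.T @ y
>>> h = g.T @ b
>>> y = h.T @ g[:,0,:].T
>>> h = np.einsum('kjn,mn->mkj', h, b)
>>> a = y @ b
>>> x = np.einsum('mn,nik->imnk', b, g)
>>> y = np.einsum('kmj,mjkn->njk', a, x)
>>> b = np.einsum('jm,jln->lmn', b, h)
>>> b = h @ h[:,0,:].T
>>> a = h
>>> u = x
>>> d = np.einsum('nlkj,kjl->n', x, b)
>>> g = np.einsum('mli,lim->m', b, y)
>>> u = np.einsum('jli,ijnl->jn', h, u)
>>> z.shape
(3,)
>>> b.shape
(3, 11, 3)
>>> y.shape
(11, 3, 3)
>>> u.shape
(3, 3)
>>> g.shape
(3,)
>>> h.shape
(3, 11, 31)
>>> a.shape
(3, 11, 31)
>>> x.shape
(31, 3, 3, 11)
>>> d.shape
(31,)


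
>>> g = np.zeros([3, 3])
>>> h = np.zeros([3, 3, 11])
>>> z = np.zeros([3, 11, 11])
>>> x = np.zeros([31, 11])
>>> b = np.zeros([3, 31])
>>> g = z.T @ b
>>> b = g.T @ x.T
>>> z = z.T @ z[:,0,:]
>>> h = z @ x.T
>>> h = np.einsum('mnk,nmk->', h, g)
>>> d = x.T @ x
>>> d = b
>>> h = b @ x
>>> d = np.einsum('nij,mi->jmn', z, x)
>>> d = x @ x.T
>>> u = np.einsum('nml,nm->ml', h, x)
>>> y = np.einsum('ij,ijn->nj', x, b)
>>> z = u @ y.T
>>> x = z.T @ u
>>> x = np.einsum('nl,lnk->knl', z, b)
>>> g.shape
(11, 11, 31)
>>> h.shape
(31, 11, 11)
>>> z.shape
(11, 31)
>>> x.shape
(31, 11, 31)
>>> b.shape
(31, 11, 31)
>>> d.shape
(31, 31)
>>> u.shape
(11, 11)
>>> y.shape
(31, 11)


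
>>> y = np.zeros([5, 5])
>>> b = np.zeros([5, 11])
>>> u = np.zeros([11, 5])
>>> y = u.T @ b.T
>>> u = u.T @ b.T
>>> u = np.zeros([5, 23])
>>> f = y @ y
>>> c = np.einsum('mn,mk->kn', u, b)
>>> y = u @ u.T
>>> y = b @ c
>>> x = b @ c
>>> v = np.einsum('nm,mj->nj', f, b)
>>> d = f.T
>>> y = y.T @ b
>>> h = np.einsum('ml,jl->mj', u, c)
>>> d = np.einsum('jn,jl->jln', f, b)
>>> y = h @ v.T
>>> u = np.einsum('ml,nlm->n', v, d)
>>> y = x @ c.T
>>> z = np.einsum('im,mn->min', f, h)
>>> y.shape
(5, 11)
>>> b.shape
(5, 11)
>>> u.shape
(5,)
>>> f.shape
(5, 5)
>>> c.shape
(11, 23)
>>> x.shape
(5, 23)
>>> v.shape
(5, 11)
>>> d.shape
(5, 11, 5)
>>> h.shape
(5, 11)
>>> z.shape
(5, 5, 11)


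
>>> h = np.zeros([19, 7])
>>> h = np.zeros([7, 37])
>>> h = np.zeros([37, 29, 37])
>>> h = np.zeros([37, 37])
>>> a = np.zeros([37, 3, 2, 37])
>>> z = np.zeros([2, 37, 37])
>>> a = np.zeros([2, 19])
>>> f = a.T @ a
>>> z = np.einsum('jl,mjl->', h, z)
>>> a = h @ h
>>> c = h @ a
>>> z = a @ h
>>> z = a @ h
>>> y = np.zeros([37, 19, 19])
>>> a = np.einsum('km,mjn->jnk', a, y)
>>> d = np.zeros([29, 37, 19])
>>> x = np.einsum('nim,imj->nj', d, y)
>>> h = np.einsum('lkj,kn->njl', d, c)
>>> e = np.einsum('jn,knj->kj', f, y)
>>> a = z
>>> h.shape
(37, 19, 29)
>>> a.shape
(37, 37)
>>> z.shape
(37, 37)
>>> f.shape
(19, 19)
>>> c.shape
(37, 37)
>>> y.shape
(37, 19, 19)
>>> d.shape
(29, 37, 19)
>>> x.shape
(29, 19)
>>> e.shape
(37, 19)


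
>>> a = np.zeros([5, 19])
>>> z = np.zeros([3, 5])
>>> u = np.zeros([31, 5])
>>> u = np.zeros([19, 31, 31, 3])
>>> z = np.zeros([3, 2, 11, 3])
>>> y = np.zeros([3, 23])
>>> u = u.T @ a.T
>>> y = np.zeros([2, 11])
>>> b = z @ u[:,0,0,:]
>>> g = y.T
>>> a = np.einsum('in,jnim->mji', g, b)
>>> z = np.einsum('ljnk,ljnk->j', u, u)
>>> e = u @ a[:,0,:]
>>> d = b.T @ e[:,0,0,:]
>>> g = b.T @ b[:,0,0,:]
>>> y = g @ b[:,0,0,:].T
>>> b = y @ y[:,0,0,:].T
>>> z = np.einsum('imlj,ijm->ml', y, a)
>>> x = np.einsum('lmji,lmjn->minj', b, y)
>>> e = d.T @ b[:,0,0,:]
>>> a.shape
(5, 3, 11)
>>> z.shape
(11, 2)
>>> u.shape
(3, 31, 31, 5)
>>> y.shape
(5, 11, 2, 3)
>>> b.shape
(5, 11, 2, 5)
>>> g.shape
(5, 11, 2, 5)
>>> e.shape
(11, 2, 11, 5)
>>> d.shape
(5, 11, 2, 11)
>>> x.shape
(11, 5, 3, 2)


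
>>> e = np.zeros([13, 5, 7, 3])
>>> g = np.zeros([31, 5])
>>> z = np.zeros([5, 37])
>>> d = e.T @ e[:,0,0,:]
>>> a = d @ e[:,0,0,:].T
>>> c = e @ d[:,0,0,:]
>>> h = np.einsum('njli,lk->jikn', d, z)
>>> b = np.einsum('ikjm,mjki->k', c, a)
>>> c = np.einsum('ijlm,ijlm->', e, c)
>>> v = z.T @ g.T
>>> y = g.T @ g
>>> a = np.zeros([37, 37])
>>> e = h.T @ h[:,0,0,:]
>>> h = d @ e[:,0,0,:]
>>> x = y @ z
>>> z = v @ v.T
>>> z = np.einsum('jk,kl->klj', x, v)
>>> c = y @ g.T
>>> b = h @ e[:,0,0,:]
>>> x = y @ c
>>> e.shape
(3, 37, 3, 3)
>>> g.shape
(31, 5)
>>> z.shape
(37, 31, 5)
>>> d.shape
(3, 7, 5, 3)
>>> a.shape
(37, 37)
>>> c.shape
(5, 31)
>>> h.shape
(3, 7, 5, 3)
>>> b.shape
(3, 7, 5, 3)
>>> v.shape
(37, 31)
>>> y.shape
(5, 5)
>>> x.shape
(5, 31)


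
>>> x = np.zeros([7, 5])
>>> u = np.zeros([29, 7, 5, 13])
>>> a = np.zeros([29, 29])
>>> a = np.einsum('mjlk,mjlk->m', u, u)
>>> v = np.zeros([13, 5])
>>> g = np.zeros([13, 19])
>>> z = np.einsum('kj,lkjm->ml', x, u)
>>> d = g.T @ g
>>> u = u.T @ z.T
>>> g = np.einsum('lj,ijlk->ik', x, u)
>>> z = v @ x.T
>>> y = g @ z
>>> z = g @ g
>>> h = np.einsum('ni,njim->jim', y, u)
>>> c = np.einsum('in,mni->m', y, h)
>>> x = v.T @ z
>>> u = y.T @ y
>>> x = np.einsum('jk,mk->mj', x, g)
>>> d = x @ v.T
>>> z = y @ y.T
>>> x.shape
(13, 5)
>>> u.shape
(7, 7)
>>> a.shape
(29,)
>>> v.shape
(13, 5)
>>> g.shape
(13, 13)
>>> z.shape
(13, 13)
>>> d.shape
(13, 13)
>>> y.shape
(13, 7)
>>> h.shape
(5, 7, 13)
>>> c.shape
(5,)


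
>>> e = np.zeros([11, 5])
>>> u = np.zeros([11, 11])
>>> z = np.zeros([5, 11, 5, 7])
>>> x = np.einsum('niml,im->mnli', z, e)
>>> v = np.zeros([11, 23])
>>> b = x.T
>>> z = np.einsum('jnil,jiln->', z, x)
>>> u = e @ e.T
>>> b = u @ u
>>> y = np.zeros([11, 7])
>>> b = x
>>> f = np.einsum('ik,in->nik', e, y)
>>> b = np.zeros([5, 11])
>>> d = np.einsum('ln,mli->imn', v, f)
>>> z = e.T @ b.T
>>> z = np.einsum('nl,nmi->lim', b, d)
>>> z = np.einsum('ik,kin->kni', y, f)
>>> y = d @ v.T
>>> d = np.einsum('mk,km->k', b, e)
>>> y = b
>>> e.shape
(11, 5)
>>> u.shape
(11, 11)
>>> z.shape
(7, 5, 11)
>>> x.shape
(5, 5, 7, 11)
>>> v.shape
(11, 23)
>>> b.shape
(5, 11)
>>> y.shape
(5, 11)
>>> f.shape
(7, 11, 5)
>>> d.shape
(11,)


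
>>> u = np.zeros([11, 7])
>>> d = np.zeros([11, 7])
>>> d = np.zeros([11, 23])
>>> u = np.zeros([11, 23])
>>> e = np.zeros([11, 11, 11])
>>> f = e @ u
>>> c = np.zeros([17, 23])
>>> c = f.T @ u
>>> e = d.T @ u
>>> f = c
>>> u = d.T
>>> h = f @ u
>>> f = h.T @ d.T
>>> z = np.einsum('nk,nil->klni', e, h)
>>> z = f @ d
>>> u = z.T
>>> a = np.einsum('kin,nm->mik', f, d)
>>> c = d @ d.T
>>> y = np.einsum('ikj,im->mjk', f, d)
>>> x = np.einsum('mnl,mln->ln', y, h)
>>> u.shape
(23, 11, 11)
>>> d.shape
(11, 23)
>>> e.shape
(23, 23)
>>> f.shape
(11, 11, 11)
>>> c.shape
(11, 11)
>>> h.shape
(23, 11, 11)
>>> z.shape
(11, 11, 23)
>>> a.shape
(23, 11, 11)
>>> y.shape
(23, 11, 11)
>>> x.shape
(11, 11)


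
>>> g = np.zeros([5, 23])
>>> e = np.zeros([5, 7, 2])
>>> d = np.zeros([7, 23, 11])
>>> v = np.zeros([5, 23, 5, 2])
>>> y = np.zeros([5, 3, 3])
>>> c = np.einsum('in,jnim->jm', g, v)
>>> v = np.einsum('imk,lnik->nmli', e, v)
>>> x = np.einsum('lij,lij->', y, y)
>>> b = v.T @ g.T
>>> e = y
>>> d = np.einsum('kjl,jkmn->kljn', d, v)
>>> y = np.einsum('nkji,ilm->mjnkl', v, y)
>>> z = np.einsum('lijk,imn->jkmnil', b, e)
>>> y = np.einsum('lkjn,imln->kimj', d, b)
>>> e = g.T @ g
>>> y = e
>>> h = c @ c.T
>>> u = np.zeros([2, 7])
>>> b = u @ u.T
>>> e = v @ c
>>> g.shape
(5, 23)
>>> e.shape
(23, 7, 5, 2)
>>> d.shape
(7, 11, 23, 5)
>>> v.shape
(23, 7, 5, 5)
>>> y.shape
(23, 23)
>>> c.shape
(5, 2)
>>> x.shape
()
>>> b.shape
(2, 2)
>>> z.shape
(7, 5, 3, 3, 5, 5)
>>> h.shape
(5, 5)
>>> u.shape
(2, 7)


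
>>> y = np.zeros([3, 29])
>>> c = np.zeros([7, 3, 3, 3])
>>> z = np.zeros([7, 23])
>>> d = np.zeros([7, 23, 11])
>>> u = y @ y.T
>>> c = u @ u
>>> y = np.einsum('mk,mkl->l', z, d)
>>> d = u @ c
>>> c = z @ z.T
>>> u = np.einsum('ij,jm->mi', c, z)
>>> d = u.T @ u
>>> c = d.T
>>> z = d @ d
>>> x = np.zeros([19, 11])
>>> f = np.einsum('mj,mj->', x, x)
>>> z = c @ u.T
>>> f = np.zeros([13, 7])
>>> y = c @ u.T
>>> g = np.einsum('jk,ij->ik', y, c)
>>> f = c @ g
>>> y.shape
(7, 23)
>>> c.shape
(7, 7)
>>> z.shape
(7, 23)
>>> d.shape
(7, 7)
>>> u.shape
(23, 7)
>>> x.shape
(19, 11)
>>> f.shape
(7, 23)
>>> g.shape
(7, 23)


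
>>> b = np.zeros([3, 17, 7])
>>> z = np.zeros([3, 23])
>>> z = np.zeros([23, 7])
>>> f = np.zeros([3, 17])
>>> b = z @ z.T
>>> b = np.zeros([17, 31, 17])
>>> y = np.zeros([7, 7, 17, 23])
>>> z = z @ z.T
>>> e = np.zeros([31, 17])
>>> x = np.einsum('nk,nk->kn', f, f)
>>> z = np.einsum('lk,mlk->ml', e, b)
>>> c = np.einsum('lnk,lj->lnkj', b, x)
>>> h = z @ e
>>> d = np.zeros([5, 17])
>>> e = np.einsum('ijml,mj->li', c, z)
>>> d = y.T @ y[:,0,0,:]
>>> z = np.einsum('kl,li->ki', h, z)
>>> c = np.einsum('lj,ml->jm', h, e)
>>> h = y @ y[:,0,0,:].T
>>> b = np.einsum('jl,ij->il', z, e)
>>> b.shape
(3, 31)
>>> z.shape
(17, 31)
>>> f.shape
(3, 17)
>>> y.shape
(7, 7, 17, 23)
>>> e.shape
(3, 17)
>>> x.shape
(17, 3)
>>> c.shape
(17, 3)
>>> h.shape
(7, 7, 17, 7)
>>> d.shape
(23, 17, 7, 23)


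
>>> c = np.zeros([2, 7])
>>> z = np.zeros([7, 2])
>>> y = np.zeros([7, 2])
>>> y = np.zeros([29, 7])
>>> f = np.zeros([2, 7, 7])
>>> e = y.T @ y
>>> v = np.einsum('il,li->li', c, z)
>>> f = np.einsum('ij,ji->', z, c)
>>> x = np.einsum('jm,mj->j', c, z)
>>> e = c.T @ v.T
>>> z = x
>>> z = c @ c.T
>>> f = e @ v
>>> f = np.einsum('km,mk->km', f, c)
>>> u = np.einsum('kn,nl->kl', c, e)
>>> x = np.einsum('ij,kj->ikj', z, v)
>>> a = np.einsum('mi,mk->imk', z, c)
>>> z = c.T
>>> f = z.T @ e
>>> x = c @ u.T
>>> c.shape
(2, 7)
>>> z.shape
(7, 2)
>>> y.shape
(29, 7)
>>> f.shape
(2, 7)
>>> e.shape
(7, 7)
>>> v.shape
(7, 2)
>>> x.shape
(2, 2)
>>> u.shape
(2, 7)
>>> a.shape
(2, 2, 7)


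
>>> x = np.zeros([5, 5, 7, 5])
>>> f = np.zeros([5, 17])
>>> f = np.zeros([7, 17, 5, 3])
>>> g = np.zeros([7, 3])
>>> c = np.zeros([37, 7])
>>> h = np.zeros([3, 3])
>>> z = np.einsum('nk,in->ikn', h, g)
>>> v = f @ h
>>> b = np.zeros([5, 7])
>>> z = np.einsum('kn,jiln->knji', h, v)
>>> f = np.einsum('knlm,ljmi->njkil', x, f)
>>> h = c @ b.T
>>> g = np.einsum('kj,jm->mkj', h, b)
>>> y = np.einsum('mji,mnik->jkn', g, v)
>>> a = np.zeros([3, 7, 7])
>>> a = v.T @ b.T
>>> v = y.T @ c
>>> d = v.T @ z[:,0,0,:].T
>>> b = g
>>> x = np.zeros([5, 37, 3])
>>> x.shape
(5, 37, 3)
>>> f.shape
(5, 17, 5, 3, 7)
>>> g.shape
(7, 37, 5)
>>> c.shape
(37, 7)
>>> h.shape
(37, 5)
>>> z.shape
(3, 3, 7, 17)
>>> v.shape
(17, 3, 7)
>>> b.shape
(7, 37, 5)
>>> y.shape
(37, 3, 17)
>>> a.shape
(3, 5, 17, 5)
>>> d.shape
(7, 3, 3)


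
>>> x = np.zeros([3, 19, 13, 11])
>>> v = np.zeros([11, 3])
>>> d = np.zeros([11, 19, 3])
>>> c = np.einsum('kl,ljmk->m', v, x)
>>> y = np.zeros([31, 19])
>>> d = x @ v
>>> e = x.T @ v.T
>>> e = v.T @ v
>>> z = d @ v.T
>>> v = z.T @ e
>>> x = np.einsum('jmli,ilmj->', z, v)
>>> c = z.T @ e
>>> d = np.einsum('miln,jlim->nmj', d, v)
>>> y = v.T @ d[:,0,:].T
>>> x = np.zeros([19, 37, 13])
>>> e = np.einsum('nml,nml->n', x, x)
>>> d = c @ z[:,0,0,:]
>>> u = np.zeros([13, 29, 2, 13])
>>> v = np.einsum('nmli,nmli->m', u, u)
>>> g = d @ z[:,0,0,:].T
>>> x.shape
(19, 37, 13)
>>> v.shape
(29,)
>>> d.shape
(11, 13, 19, 11)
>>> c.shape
(11, 13, 19, 3)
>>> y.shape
(3, 19, 13, 3)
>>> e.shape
(19,)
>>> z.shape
(3, 19, 13, 11)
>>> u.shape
(13, 29, 2, 13)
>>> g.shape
(11, 13, 19, 3)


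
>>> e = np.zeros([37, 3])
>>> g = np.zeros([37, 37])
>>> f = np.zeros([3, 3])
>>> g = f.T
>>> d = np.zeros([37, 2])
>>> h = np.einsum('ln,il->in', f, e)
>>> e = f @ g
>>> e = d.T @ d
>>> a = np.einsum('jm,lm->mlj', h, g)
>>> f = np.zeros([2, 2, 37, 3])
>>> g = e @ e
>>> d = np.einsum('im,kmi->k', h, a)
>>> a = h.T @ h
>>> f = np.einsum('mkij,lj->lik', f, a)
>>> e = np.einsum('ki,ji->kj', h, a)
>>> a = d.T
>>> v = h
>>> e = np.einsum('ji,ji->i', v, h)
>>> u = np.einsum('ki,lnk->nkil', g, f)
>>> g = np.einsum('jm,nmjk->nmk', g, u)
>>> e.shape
(3,)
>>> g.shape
(37, 2, 3)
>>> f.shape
(3, 37, 2)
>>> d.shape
(3,)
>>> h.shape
(37, 3)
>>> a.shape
(3,)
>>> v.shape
(37, 3)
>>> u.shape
(37, 2, 2, 3)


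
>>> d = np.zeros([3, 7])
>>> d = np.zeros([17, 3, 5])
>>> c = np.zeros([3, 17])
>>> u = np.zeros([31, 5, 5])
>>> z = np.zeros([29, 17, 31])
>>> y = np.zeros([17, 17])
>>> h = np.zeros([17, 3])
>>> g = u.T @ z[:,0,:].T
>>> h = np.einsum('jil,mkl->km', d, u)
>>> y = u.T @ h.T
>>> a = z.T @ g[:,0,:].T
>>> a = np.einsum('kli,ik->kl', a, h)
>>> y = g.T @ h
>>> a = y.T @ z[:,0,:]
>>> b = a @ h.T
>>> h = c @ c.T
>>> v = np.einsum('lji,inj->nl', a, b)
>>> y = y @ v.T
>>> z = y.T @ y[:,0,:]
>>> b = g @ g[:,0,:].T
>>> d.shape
(17, 3, 5)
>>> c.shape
(3, 17)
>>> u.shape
(31, 5, 5)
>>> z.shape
(5, 5, 5)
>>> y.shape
(29, 5, 5)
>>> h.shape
(3, 3)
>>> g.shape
(5, 5, 29)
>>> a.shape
(31, 5, 31)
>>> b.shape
(5, 5, 5)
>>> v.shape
(5, 31)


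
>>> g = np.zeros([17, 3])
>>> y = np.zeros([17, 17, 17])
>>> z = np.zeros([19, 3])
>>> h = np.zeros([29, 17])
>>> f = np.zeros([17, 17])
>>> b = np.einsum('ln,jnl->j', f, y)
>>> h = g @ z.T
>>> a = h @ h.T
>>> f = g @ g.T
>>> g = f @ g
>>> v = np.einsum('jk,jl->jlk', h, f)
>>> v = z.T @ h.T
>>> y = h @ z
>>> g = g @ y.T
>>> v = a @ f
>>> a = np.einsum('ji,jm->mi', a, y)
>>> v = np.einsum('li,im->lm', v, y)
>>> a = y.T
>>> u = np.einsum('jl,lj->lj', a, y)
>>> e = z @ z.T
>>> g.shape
(17, 17)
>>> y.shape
(17, 3)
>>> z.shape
(19, 3)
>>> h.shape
(17, 19)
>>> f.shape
(17, 17)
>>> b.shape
(17,)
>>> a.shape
(3, 17)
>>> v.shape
(17, 3)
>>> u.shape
(17, 3)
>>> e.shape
(19, 19)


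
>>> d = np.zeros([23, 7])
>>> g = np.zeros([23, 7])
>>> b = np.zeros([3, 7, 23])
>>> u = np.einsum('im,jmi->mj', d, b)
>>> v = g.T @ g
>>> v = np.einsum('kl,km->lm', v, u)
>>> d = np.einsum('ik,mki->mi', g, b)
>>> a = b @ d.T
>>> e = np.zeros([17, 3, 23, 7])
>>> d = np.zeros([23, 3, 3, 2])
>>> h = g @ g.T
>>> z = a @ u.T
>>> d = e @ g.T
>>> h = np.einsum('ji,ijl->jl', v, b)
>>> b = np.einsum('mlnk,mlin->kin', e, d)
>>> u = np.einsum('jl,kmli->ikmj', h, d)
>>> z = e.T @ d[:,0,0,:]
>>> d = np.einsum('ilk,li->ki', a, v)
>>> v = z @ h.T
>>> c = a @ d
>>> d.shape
(3, 3)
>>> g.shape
(23, 7)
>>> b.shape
(7, 23, 23)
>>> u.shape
(23, 17, 3, 7)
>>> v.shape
(7, 23, 3, 7)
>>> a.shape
(3, 7, 3)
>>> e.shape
(17, 3, 23, 7)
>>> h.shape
(7, 23)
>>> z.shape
(7, 23, 3, 23)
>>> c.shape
(3, 7, 3)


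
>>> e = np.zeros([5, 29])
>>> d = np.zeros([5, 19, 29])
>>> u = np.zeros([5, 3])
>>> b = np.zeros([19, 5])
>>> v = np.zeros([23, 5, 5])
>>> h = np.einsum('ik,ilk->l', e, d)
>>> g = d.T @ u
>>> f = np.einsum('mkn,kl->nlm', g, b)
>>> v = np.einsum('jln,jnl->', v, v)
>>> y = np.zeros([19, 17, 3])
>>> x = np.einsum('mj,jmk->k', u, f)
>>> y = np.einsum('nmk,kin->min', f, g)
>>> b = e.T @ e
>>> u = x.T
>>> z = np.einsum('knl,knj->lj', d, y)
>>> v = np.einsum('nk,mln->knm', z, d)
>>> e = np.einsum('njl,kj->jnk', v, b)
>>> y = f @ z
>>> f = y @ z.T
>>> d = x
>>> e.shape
(29, 3, 29)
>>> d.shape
(29,)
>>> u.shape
(29,)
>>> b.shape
(29, 29)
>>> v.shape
(3, 29, 5)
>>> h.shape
(19,)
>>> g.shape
(29, 19, 3)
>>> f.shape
(3, 5, 29)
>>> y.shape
(3, 5, 3)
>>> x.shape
(29,)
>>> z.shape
(29, 3)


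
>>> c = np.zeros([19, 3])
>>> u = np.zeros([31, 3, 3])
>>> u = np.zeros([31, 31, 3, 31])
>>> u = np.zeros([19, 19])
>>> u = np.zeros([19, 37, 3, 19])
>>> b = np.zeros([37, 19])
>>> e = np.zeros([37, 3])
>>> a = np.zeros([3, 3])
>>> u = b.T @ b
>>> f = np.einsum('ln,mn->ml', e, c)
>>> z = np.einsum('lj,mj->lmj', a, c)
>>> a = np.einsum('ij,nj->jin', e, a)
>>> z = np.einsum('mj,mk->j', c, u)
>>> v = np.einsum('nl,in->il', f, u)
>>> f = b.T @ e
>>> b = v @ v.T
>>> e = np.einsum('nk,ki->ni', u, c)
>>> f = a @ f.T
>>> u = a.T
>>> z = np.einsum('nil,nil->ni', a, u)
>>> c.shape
(19, 3)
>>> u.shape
(3, 37, 3)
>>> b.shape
(19, 19)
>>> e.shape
(19, 3)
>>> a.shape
(3, 37, 3)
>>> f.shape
(3, 37, 19)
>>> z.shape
(3, 37)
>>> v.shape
(19, 37)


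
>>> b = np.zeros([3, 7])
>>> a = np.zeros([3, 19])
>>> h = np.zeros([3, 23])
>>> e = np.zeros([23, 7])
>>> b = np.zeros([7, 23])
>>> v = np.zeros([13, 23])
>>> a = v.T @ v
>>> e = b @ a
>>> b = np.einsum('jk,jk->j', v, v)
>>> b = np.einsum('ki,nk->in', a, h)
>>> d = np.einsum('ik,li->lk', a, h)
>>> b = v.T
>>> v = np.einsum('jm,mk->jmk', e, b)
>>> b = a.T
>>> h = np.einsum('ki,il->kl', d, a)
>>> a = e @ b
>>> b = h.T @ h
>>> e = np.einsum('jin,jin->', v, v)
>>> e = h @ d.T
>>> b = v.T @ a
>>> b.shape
(13, 23, 23)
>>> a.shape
(7, 23)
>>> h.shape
(3, 23)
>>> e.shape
(3, 3)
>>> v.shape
(7, 23, 13)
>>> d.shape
(3, 23)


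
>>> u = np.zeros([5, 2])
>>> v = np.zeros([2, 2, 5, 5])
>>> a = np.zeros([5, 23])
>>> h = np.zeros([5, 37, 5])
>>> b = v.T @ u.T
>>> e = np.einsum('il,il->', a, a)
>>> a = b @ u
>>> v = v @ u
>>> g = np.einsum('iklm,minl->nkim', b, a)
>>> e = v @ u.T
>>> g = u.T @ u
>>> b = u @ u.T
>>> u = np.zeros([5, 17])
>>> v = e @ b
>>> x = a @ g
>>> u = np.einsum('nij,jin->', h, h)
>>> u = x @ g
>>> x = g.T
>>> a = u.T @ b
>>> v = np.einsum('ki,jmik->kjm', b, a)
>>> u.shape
(5, 5, 2, 2)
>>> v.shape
(5, 2, 2)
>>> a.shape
(2, 2, 5, 5)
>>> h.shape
(5, 37, 5)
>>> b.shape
(5, 5)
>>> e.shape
(2, 2, 5, 5)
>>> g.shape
(2, 2)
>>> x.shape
(2, 2)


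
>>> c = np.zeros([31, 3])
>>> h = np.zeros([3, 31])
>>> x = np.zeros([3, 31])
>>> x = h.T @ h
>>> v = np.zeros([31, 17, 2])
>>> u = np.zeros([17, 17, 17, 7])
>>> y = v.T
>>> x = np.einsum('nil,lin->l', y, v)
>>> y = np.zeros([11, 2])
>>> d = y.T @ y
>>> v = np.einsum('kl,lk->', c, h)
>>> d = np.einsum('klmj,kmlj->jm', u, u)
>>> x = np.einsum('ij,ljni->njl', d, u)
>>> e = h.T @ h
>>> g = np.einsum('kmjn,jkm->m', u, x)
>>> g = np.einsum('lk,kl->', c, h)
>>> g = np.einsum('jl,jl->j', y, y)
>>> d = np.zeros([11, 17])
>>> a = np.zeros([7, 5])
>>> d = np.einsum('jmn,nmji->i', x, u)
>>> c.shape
(31, 3)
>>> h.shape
(3, 31)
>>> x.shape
(17, 17, 17)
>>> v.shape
()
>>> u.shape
(17, 17, 17, 7)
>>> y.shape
(11, 2)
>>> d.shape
(7,)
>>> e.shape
(31, 31)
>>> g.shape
(11,)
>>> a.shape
(7, 5)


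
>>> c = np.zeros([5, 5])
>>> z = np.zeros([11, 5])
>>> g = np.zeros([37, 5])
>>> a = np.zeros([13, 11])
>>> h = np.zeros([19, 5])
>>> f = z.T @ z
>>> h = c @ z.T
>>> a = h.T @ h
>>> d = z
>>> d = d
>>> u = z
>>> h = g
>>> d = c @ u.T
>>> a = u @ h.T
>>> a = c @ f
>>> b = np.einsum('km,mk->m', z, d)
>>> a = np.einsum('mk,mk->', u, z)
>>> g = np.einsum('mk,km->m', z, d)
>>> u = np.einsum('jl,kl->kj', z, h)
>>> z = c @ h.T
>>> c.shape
(5, 5)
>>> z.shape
(5, 37)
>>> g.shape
(11,)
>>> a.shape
()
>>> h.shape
(37, 5)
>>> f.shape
(5, 5)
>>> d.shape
(5, 11)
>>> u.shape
(37, 11)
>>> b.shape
(5,)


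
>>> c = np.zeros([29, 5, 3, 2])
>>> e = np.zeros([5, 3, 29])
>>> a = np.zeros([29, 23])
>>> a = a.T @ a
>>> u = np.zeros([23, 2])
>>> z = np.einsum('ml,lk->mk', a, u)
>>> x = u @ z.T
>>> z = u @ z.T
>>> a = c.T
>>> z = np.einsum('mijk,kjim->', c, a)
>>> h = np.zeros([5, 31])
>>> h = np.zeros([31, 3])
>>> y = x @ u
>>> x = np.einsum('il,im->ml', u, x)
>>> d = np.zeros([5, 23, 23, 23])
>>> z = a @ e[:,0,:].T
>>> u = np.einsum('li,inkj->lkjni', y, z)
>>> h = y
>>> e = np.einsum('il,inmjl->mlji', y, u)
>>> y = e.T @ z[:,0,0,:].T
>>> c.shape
(29, 5, 3, 2)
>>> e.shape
(5, 2, 3, 23)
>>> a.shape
(2, 3, 5, 29)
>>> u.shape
(23, 5, 5, 3, 2)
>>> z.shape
(2, 3, 5, 5)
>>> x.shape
(23, 2)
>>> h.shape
(23, 2)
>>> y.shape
(23, 3, 2, 2)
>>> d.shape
(5, 23, 23, 23)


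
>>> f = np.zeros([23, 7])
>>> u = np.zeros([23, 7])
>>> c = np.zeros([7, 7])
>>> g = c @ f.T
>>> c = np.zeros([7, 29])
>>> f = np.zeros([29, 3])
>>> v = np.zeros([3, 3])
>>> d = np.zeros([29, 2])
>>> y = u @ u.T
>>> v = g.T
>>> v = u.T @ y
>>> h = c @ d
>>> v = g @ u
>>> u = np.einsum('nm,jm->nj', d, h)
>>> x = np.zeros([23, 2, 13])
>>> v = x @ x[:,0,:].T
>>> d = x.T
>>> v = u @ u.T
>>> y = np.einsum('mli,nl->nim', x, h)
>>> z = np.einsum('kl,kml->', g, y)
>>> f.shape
(29, 3)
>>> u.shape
(29, 7)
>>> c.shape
(7, 29)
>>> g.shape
(7, 23)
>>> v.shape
(29, 29)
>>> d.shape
(13, 2, 23)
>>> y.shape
(7, 13, 23)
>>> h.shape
(7, 2)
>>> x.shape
(23, 2, 13)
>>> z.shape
()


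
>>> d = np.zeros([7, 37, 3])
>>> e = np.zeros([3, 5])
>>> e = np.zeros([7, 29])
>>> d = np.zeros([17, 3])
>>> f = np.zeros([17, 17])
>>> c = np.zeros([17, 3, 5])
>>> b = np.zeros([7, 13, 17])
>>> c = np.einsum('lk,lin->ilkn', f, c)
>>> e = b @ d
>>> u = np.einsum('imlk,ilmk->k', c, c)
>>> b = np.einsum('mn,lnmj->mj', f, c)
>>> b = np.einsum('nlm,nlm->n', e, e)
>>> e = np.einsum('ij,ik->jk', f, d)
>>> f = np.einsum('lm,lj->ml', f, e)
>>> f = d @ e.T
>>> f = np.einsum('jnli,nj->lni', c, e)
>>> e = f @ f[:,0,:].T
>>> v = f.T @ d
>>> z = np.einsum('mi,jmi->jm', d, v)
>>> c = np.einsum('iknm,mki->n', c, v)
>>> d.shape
(17, 3)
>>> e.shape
(17, 17, 17)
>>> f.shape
(17, 17, 5)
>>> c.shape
(17,)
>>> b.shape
(7,)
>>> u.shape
(5,)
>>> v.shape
(5, 17, 3)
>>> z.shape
(5, 17)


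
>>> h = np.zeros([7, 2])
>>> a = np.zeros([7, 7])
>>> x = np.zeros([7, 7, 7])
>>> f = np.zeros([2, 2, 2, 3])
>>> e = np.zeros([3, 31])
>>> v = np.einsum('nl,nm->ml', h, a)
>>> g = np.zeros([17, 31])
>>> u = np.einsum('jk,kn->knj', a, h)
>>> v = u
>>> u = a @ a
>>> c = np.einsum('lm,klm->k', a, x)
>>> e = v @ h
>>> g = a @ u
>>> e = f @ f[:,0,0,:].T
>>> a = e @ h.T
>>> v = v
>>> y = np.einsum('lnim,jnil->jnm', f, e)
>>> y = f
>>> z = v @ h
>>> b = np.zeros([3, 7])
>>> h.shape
(7, 2)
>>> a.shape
(2, 2, 2, 7)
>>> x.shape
(7, 7, 7)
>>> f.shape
(2, 2, 2, 3)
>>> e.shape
(2, 2, 2, 2)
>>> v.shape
(7, 2, 7)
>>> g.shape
(7, 7)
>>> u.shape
(7, 7)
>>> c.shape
(7,)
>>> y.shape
(2, 2, 2, 3)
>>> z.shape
(7, 2, 2)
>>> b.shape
(3, 7)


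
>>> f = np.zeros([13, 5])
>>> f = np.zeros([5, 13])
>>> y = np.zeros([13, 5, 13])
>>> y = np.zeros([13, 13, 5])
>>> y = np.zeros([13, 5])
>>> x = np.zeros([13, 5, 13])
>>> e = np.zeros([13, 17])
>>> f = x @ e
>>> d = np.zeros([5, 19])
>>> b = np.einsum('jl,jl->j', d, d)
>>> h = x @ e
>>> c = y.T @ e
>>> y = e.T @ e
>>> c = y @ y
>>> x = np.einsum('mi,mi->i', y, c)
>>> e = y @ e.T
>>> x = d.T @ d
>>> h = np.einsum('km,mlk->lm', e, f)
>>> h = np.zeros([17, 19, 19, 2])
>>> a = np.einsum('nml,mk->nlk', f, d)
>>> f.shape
(13, 5, 17)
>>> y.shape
(17, 17)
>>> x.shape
(19, 19)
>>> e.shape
(17, 13)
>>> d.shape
(5, 19)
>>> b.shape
(5,)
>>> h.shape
(17, 19, 19, 2)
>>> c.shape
(17, 17)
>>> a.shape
(13, 17, 19)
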